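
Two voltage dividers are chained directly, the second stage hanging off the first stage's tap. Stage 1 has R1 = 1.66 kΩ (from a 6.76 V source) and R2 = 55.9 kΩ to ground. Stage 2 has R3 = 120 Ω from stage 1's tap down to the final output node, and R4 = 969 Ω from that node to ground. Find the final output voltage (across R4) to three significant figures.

V_out ≈ 2.36 V

Stage 2 presents R3+R4 = 1089 Ω as a load on stage 1's tap.
Stage 1's lower leg becomes R2‖(R3+R4) = 1068 Ω, so V_mid = 6.76 × 1068/2728 = 2.647 V.
Stage 2 is itself unloaded: V_out = V_mid × R4/(R3+R4) = 2.647 × 969/1089 = 2.36 V.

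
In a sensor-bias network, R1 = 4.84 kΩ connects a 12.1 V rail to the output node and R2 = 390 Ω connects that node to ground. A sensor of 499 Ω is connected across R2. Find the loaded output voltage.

The load sits in parallel with R2: R2‖R_L = (390 × 499) / (390 + 499) = 218.9 Ω.
V_out = 12.1 × 218.9 / (4840 + 218.9) = 12.1 × 218.9/5059 = 0.524 V.
(Unloaded it would have been 0.902 V.)

V_out ≈ 0.524 V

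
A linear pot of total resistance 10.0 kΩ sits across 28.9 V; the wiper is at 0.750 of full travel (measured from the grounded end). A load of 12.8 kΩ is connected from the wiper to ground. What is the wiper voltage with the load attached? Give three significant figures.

V ≈ 18.9 V

The wiper splits the pot into (1−α)R = 2.500 kΩ above and αR = 7.500 kΩ below.
Lower section ‖ load = 4.729 kΩ.
V_wiper = 28.9 × 4.729/(2.500 + 4.729) = 18.9 V.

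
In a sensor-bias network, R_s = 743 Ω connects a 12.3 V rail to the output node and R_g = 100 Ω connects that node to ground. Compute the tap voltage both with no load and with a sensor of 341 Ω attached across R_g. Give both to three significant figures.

Unloaded: 1.46 V; loaded: 1.16 V

Open-circuit: V = 12.3 × 100/(743 + 100) = 1.46 V.
With the load, R_g becomes R_g‖R_L = 77.32 Ω, so V = 12.3 × 77.32/820.3 = 1.16 V.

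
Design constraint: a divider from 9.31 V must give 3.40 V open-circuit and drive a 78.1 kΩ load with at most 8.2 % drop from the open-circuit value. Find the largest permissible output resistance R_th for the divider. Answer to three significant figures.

Loading drop = R_th/(R_th + R_L) ≤ 0.0820, so R_th ≤ R_L · ε/(1−ε) = 78.1 kΩ × 0.0820/0.9180 = 6.98 kΩ.
(Any R1, R2 with R2/(R1+R2) = 0.365 and R1‖R2 ≤ 6.98 kΩ will meet the spec.)

R_th ≤ 6.98 kΩ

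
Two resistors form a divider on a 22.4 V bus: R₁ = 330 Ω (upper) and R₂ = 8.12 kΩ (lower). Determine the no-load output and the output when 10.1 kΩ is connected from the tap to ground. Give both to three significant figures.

Unloaded: 21.5 V; loaded: 20.9 V

Open-circuit: V = 22.4 × 8120/(330 + 8120) = 21.5 V.
With the load, R₂ becomes R₂‖R_L = 4501 Ω, so V = 22.4 × 4501/4831 = 20.9 V.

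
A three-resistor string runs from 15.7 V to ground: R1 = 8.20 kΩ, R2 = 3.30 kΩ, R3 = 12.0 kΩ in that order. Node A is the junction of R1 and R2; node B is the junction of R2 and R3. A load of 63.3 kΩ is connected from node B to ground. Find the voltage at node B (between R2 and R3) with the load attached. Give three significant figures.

At node B, R3 is in parallel with the load: R3‖R_L = 10.09 kΩ.
Below node A the resistance is R2 + (R3‖R_L) = 13.39 kΩ, so V_A = 15.7 × 13.39/21.59 = 9.736 V.
Then V_B = V_A × (R3‖R_L)/(R2 + R3‖R_L) = 9.736 × 10.09/13.39 = 7.34 V.

V ≈ 7.34 V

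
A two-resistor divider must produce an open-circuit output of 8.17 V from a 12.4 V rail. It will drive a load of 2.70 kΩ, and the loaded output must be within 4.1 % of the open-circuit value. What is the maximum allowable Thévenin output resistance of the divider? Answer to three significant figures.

Loading drop = R_th/(R_th + R_L) ≤ 0.0410, so R_th ≤ R_L · ε/(1−ε) = 2.70 kΩ × 0.0410/0.9590 = 115 Ω.

R_th ≤ 115 Ω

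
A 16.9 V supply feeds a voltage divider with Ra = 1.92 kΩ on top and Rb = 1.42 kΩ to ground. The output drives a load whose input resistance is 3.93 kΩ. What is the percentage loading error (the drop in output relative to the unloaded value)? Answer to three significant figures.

17.2 %

Unloaded V = 16.9 × 1.42/3.340 = 7.185 V.
Loaded: Rb‖R_L = 1.043 kΩ, giving V = 16.9 × 1.043/2.963 = 5.949 V.
Drop = (7.185 − 5.949) / 7.185 = 17.2 %.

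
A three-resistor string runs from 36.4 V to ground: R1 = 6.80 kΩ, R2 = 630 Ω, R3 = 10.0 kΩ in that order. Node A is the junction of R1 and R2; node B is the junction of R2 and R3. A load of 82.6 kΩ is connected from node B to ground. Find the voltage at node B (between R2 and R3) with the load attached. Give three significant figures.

V ≈ 19.9 V

At node B, R3 is in parallel with the load: R3‖R_L = 8920 Ω.
Below node A the resistance is R2 + (R3‖R_L) = 9550 Ω, so V_A = 36.4 × 9550/16350 = 21.26 V.
Then V_B = V_A × (R3‖R_L)/(R2 + R3‖R_L) = 21.26 × 8920/9550 = 19.9 V.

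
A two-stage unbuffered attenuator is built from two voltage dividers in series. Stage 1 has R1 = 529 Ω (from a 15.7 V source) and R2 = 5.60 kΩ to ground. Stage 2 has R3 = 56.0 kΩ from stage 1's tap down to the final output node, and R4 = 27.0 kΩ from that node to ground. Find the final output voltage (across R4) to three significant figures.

Stage 2 presents R3+R4 = 83000 Ω as a load on stage 1's tap.
Stage 1's lower leg becomes R2‖(R3+R4) = 5246 Ω, so V_mid = 15.7 × 5246/5775 = 14.26 V.
Stage 2 is itself unloaded: V_out = V_mid × R4/(R3+R4) = 14.26 × 27000/83000 = 4.64 V.

V_out ≈ 4.64 V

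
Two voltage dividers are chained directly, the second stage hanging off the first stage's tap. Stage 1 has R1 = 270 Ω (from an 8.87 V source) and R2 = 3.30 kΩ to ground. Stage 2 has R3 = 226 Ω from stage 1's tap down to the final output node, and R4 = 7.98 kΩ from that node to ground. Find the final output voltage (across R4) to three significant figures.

Stage 2 presents R3+R4 = 8206 Ω as a load on stage 1's tap.
Stage 1's lower leg becomes R2‖(R3+R4) = 2354 Ω, so V_mid = 8.87 × 2354/2624 = 7.957 V.
Stage 2 is itself unloaded: V_out = V_mid × R4/(R3+R4) = 7.957 × 7980/8206 = 7.74 V.

V_out ≈ 7.74 V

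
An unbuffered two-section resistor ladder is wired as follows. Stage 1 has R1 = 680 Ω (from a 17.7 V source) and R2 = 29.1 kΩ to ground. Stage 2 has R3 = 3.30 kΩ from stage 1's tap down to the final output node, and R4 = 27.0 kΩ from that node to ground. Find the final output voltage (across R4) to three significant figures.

Stage 2 presents R3+R4 = 30300 Ω as a load on stage 1's tap.
Stage 1's lower leg becomes R2‖(R3+R4) = 14840 Ω, so V_mid = 17.7 × 14840/15520 = 16.92 V.
Stage 2 is itself unloaded: V_out = V_mid × R4/(R3+R4) = 16.92 × 27000/30300 = 15.1 V.

V_out ≈ 15.1 V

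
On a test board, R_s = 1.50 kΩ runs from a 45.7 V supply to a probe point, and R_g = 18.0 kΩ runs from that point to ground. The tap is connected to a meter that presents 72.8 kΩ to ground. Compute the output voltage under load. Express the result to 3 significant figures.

V_out ≈ 41.4 V

The load sits in parallel with R_g: R_g‖R_L = (18.0 × 72.8) / (18.0 + 72.8) = 14.43 kΩ.
V_out = 45.7 × 14.43 / (1.50 + 14.43) = 45.7 × 14.43/15.93 = 41.4 V.
(Unloaded it would have been 42.2 V.)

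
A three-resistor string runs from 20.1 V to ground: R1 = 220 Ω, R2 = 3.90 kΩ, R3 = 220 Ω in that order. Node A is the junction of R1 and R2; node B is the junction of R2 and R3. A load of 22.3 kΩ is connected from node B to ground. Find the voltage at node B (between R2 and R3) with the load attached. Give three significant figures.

At node B, R3 is in parallel with the load: R3‖R_L = 217.9 Ω.
Below node A the resistance is R2 + (R3‖R_L) = 4118 Ω, so V_A = 20.1 × 4118/4338 = 19.08 V.
Then V_B = V_A × (R3‖R_L)/(R2 + R3‖R_L) = 19.08 × 217.9/4118 = 1.01 V.

V ≈ 1.01 V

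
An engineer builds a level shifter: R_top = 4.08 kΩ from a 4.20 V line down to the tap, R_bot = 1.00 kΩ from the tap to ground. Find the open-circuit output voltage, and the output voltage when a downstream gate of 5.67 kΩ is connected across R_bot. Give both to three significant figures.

Open-circuit: V = 4.20 × 1.00/(4.08 + 1.00) = 0.827 V.
With the load, R_bot becomes R_bot‖R_L = 0.8501 kΩ, so V = 4.20 × 0.8501/4.930 = 0.724 V.

Unloaded: 0.827 V; loaded: 0.724 V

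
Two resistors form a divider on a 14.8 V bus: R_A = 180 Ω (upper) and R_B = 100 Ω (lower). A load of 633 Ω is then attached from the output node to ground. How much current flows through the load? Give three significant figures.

I_L ≈ 7.58 mA

R_B‖R_L = 86.36 Ω; V_out = 14.8 × 86.36/266.4 = 4.798 V.
I_L = V_out / R_L = 4.798 / 633 Ω = 7.58 mA.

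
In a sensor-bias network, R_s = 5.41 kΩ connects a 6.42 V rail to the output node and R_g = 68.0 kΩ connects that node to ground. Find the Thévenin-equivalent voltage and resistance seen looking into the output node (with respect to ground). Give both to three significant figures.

V_th = 5.95 V, R_th = 5.01 kΩ

V_th is the open-circuit tap voltage: 6.42 × 68.0/(5.41 + 68.0) = 5.95 V.
With the supply zeroed, R_s and R_g appear in parallel from the tap: R_th = R_s‖R_g = (5.41 × 68.0)/73.41 = 5.01 kΩ.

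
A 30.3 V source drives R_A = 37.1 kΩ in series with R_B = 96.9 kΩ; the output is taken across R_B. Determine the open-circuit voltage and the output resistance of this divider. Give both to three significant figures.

V_th = 21.9 V, R_th = 26.8 kΩ

V_th is the open-circuit tap voltage: 30.3 × 96.9/(37.1 + 96.9) = 21.9 V.
With the supply zeroed, R_A and R_B appear in parallel from the tap: R_th = R_A‖R_B = (37.1 × 96.9)/134.0 = 26.8 kΩ.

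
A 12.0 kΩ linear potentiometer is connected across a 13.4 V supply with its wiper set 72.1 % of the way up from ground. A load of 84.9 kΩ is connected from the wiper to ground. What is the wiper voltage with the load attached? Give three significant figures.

V ≈ 9.39 V

The wiper splits the pot into (1−α)R = 3.348 kΩ above and αR = 8.652 kΩ below.
Lower section ‖ load = 7.852 kΩ.
V_wiper = 13.4 × 7.852/(3.348 + 7.852) = 9.39 V.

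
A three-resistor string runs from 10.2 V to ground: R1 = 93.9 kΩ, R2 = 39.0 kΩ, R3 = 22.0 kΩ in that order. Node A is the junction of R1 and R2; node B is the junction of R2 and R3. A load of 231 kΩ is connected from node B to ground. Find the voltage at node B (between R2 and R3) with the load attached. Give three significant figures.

V ≈ 1.34 V

At node B, R3 is in parallel with the load: R3‖R_L = 20.09 kΩ.
Below node A the resistance is R2 + (R3‖R_L) = 59.09 kΩ, so V_A = 10.2 × 59.09/153.0 = 3.939 V.
Then V_B = V_A × (R3‖R_L)/(R2 + R3‖R_L) = 3.939 × 20.09/59.09 = 1.34 V.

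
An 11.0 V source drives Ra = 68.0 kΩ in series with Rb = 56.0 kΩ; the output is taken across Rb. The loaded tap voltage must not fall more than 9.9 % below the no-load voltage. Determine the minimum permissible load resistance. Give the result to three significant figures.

Output resistance R_th = Ra‖Rb = (68.0 × 56.0)/124.0 = 30.71 kΩ.
The fractional drop is R_th/(R_th + R_L); requiring this ≤ 0.0990 gives R_L ≥ R_th(1/0.0990 − 1) = 30.71 × 9.101 = 279 kΩ.

R_L(min) ≈ 279 kΩ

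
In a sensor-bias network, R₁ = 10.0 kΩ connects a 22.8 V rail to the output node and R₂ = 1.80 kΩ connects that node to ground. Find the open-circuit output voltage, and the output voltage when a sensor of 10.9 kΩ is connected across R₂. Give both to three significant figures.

Unloaded: 3.48 V; loaded: 3.05 V

Open-circuit: V = 22.8 × 1.80/(10.0 + 1.80) = 3.48 V.
With the load, R₂ becomes R₂‖R_L = 1.545 kΩ, so V = 22.8 × 1.545/11.54 = 3.05 V.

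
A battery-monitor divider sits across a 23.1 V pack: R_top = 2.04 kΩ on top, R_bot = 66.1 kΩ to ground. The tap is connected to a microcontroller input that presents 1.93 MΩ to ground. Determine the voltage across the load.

V_out ≈ 22.4 V

The load sits in parallel with R_bot: R_bot‖R_L = (66.1 × 1930) / (66.1 + 1930) = 63.91 kΩ.
V_out = 23.1 × 63.91 / (2.04 + 63.91) = 23.1 × 63.91/65.95 = 22.4 V.
(Unloaded it would have been 22.4 V.)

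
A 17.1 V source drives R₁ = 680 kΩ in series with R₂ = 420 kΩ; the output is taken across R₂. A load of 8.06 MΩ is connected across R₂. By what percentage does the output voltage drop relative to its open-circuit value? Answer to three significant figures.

The divider's output (Thévenin) resistance is R₁‖R₂ = 259.6 kΩ.
Fractional drop under load = R_th/(R_th + R_L) = 259.6 / (259.6 + 8060) = 0.03121.
So the output falls by 3.12 %.

3.12 %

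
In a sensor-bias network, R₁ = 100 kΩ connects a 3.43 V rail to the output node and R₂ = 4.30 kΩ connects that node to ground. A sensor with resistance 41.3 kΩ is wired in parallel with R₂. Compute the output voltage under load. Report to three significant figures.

V_out ≈ 0.129 V

The load sits in parallel with R₂: R₂‖R_L = (4.30 × 41.3) / (4.30 + 41.3) = 3.895 kΩ.
V_out = 3.43 × 3.895 / (100 + 3.895) = 3.43 × 3.895/103.9 = 0.129 V.
(Unloaded it would have been 0.141 V.)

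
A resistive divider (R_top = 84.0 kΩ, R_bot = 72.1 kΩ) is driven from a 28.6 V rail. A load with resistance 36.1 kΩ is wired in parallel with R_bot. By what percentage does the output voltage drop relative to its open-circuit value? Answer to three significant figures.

Unloaded V = 28.6 × 72.1/156.1 = 13.21 V.
Loaded: R_bot‖R_L = 24.06 kΩ, giving V = 28.6 × 24.06/108.1 = 6.367 V.
Drop = (13.21 − 6.367) / 13.21 = 51.8 %.

51.8 %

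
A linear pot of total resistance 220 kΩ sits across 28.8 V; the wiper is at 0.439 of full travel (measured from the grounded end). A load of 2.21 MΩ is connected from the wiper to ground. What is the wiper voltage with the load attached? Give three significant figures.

The wiper splits the pot into (1−α)R = 123.4 kΩ above and αR = 96.58 kΩ below.
Lower section ‖ load = 92.54 kΩ.
V_wiper = 28.8 × 92.54/(123.4 + 92.54) = 12.3 V.

V ≈ 12.3 V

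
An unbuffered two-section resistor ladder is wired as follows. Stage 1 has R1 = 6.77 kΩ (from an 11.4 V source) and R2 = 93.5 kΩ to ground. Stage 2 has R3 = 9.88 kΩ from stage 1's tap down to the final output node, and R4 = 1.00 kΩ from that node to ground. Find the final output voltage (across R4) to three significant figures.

Stage 2 presents R3+R4 = 10.88 kΩ as a load on stage 1's tap.
Stage 1's lower leg becomes R2‖(R3+R4) = 9.746 kΩ, so V_mid = 11.4 × 9.746/16.52 = 6.727 V.
Stage 2 is itself unloaded: V_out = V_mid × R4/(R3+R4) = 6.727 × 1.00/10.88 = 0.618 V.

V_out ≈ 0.618 V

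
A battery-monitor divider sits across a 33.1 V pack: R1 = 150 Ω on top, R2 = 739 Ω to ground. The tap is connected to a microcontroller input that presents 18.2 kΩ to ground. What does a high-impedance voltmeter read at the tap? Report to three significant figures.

V_out ≈ 27.3 V

The load sits in parallel with R2: R2‖R_L = (739 × 18200) / (739 + 18200) = 710.2 Ω.
V_out = 33.1 × 710.2 / (150 + 710.2) = 33.1 × 710.2/860.2 = 27.3 V.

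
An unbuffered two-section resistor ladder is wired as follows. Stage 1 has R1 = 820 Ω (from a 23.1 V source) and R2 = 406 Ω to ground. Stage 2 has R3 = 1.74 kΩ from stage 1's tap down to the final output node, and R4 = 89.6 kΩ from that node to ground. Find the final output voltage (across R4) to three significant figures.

Stage 2 presents R3+R4 = 91340 Ω as a load on stage 1's tap.
Stage 1's lower leg becomes R2‖(R3+R4) = 404.2 Ω, so V_mid = 23.1 × 404.2/1224 = 7.627 V.
Stage 2 is itself unloaded: V_out = V_mid × R4/(R3+R4) = 7.627 × 89600/91340 = 7.48 V.

V_out ≈ 7.48 V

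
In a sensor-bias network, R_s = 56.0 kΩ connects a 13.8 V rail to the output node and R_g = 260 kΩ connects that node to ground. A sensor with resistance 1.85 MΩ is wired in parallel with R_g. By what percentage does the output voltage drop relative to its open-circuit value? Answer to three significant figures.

2.43 %

The divider's output (Thévenin) resistance is R_s‖R_g = 46.08 kΩ.
Fractional drop under load = R_th/(R_th + R_L) = 46.08 / (46.08 + 1850) = 0.02430.
So the output falls by 2.43 %.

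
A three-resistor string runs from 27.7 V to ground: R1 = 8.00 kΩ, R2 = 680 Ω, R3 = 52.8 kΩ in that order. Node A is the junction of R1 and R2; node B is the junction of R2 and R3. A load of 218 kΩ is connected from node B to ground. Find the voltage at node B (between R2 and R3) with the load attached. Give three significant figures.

At node B, R3 is in parallel with the load: R3‖R_L = 42510 Ω.
Below node A the resistance is R2 + (R3‖R_L) = 43190 Ω, so V_A = 27.7 × 43190/51190 = 23.37 V.
Then V_B = V_A × (R3‖R_L)/(R2 + R3‖R_L) = 23.37 × 42510/43190 = 23.0 V.

V ≈ 23.0 V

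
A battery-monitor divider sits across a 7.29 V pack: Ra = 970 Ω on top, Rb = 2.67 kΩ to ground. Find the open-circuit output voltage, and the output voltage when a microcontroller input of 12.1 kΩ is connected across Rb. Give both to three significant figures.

Unloaded: 5.35 V; loaded: 5.05 V

Open-circuit: V = 7.29 × 2670/(970 + 2670) = 5.35 V.
With the load, Rb becomes Rb‖R_L = 2187 Ω, so V = 7.29 × 2187/3157 = 5.05 V.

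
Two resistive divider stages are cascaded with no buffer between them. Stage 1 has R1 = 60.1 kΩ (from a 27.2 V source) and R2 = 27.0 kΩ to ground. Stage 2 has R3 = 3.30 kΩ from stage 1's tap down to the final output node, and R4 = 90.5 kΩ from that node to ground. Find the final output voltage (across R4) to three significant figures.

V_out ≈ 6.79 V

Stage 2 presents R3+R4 = 93.80 kΩ as a load on stage 1's tap.
Stage 1's lower leg becomes R2‖(R3+R4) = 20.97 kΩ, so V_mid = 27.2 × 20.97/81.07 = 7.035 V.
Stage 2 is itself unloaded: V_out = V_mid × R4/(R3+R4) = 7.035 × 90.5/93.80 = 6.79 V.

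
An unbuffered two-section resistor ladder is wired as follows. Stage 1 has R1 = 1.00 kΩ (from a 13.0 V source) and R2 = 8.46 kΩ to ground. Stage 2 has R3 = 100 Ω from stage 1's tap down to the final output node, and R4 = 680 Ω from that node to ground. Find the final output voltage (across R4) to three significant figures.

Stage 2 presents R3+R4 = 780.0 Ω as a load on stage 1's tap.
Stage 1's lower leg becomes R2‖(R3+R4) = 714.2 Ω, so V_mid = 13.0 × 714.2/1714 = 5.416 V.
Stage 2 is itself unloaded: V_out = V_mid × R4/(R3+R4) = 5.416 × 680/780.0 = 4.72 V.

V_out ≈ 4.72 V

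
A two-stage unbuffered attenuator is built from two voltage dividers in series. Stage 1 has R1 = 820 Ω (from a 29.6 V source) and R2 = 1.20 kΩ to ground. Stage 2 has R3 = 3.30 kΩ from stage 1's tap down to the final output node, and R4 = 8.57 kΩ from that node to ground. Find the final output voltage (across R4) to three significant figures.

V_out ≈ 12.2 V

Stage 2 presents R3+R4 = 11870 Ω as a load on stage 1's tap.
Stage 1's lower leg becomes R2‖(R3+R4) = 1090 Ω, so V_mid = 29.6 × 1090/1910 = 16.89 V.
Stage 2 is itself unloaded: V_out = V_mid × R4/(R3+R4) = 16.89 × 8570/11870 = 12.2 V.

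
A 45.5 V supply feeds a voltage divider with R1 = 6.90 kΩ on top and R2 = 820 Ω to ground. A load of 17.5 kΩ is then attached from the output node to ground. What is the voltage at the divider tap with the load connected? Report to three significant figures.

V_out ≈ 4.64 V

The load sits in parallel with R2: R2‖R_L = (820 × 17500) / (820 + 17500) = 783.3 Ω.
V_out = 45.5 × 783.3 / (6900 + 783.3) = 45.5 × 783.3/7683 = 4.64 V.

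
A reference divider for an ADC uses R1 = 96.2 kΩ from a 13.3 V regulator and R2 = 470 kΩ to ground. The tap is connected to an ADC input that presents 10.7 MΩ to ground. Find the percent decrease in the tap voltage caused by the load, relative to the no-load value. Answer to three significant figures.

0.741 %

The divider's output (Thévenin) resistance is R1‖R2 = 79.86 kΩ.
Fractional drop under load = R_th/(R_th + R_L) = 79.86 / (79.86 + 10700) = 0.007408.
So the output falls by 0.741 %.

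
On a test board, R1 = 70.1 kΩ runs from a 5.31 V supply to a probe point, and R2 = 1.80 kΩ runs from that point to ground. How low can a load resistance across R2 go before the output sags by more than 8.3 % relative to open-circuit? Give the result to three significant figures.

R_L(min) ≈ 19.4 kΩ

Output resistance R_th = R1‖R2 = (70.1 × 1.80)/71.90 = 1.755 kΩ.
The fractional drop is R_th/(R_th + R_L); requiring this ≤ 0.0830 gives R_L ≥ R_th(1/0.0830 − 1) = 1.755 × 11.05 = 19.4 kΩ.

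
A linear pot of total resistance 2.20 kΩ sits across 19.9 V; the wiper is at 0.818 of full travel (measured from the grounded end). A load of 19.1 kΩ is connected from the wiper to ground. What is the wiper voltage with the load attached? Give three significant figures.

V ≈ 16.0 V

The wiper splits the pot into (1−α)R = 400.4 Ω above and αR = 1800 Ω below.
Lower section ‖ load = 1645 Ω.
V_wiper = 19.9 × 1645/(400.4 + 1645) = 16.0 V.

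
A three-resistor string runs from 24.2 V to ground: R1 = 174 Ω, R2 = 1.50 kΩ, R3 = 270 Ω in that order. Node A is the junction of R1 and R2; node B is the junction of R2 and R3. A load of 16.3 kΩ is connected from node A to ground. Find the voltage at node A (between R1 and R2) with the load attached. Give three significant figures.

Below node A the series string R2+R3 = 1770 Ω sits in parallel with the 16300 Ω load: 1597 Ω.
V_A = 24.2 × 1597/(174 + 1597) = 21.8 V.

V ≈ 21.8 V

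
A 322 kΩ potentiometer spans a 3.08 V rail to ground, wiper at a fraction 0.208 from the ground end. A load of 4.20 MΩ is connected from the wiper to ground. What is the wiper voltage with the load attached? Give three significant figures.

V ≈ 0.633 V

The wiper splits the pot into (1−α)R = 255.0 kΩ above and αR = 66.98 kΩ below.
Lower section ‖ load = 65.92 kΩ.
V_wiper = 3.08 × 65.92/(255.0 + 65.92) = 0.633 V.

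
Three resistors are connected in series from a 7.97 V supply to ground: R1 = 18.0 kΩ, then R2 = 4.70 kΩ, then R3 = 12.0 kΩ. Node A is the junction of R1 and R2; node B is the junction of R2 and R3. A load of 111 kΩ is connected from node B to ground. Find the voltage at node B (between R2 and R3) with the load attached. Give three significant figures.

V ≈ 2.57 V

At node B, R3 is in parallel with the load: R3‖R_L = 10.83 kΩ.
Below node A the resistance is R2 + (R3‖R_L) = 15.53 kΩ, so V_A = 7.97 × 15.53/33.53 = 3.691 V.
Then V_B = V_A × (R3‖R_L)/(R2 + R3‖R_L) = 3.691 × 10.83/15.53 = 2.57 V.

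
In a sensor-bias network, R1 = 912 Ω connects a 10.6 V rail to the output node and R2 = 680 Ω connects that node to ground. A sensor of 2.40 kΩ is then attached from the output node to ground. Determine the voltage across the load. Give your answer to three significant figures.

The load sits in parallel with R2: R2‖R_L = (680 × 2400) / (680 + 2400) = 529.9 Ω.
V_out = 10.6 × 529.9 / (912 + 529.9) = 10.6 × 529.9/1442 = 3.90 V.

V_out ≈ 3.90 V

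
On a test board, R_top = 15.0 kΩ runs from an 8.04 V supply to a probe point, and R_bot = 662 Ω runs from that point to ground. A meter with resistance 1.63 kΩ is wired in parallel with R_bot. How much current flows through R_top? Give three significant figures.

I ≈ 0.520 mA

R_bot‖R_L = 470.8 Ω, so the source sees R_top + R_bot‖R_L = 15470 Ω.
I = 8.04 V / 15470 Ω = 0.520 mA.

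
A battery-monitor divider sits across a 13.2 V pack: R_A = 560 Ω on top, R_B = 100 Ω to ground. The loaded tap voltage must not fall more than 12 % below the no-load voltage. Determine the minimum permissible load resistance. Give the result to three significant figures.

R_L(min) ≈ 622 Ω

Output resistance R_th = R_A‖R_B = (560 × 100)/660.0 = 84.85 Ω.
The fractional drop is R_th/(R_th + R_L); requiring this ≤ 0.120 gives R_L ≥ R_th(1/0.120 − 1) = 84.85 × 7.333 = 622 Ω.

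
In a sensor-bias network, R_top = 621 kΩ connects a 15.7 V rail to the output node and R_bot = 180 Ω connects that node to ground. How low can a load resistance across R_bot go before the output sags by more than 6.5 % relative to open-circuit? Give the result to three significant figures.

Output resistance R_th = R_top‖R_bot = (621000 × 180)/621200 = 179.9 Ω.
The fractional drop is R_th/(R_th + R_L); requiring this ≤ 0.0650 gives R_L ≥ R_th(1/0.0650 − 1) = 179.9 × 14.38 = 2.59 kΩ.

R_L(min) ≈ 2.59 kΩ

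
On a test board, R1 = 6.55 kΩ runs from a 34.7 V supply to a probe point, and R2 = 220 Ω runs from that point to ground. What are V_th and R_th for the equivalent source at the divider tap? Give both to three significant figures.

V_th is the open-circuit tap voltage: 34.7 × 220/(6550 + 220) = 1.13 V.
With the supply zeroed, R1 and R2 appear in parallel from the tap: R_th = R1‖R2 = (6550 × 220)/6770 = 213 Ω.

V_th = 1.13 V, R_th = 213 Ω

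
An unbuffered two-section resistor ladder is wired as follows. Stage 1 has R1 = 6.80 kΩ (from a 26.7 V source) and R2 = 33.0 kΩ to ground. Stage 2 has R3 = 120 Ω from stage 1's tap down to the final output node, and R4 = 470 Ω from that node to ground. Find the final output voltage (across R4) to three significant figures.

V_out ≈ 1.67 V

Stage 2 presents R3+R4 = 590.0 Ω as a load on stage 1's tap.
Stage 1's lower leg becomes R2‖(R3+R4) = 579.6 Ω, so V_mid = 26.7 × 579.6/7380 = 2.097 V.
Stage 2 is itself unloaded: V_out = V_mid × R4/(R3+R4) = 2.097 × 470/590.0 = 1.67 V.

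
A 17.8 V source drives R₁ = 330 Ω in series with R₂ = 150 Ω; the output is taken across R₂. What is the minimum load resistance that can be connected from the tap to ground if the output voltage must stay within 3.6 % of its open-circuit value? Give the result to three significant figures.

Output resistance R_th = R₁‖R₂ = (330 × 150)/480.0 = 103.1 Ω.
The fractional drop is R_th/(R_th + R_L); requiring this ≤ 0.0360 gives R_L ≥ R_th(1/0.0360 − 1) = 103.1 × 26.78 = 2.76 kΩ.

R_L(min) ≈ 2.76 kΩ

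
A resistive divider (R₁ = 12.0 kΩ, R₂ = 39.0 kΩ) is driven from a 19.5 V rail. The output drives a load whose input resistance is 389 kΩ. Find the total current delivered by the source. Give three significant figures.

R₂‖R_L = 35.45 kΩ, so the source sees R₁ + R₂‖R_L = 47.45 kΩ.
I = 19.5 V / 47.45 kΩ = 0.411 mA.

I ≈ 0.411 mA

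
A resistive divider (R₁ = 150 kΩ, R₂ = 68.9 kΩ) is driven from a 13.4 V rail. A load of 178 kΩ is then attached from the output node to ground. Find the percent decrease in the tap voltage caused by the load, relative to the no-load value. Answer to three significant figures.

21.0 %

The divider's output (Thévenin) resistance is R₁‖R₂ = 47.21 kΩ.
Fractional drop under load = R_th/(R_th + R_L) = 47.21 / (47.21 + 178) = 0.2096.
So the output falls by 21.0 %.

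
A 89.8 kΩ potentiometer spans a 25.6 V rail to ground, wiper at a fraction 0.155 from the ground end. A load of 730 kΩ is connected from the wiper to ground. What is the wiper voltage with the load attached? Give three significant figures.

The wiper splits the pot into (1−α)R = 75.88 kΩ above and αR = 13.92 kΩ below.
Lower section ‖ load = 13.66 kΩ.
V_wiper = 25.6 × 13.66/(75.88 + 13.66) = 3.91 V.

V ≈ 3.91 V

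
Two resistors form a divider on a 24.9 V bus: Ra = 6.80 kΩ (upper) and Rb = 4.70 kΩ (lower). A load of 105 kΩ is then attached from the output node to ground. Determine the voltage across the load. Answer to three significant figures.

V_out ≈ 9.91 V

The load sits in parallel with Rb: Rb‖R_L = (4.70 × 105) / (4.70 + 105) = 4.499 kΩ.
V_out = 24.9 × 4.499 / (6.80 + 4.499) = 24.9 × 4.499/11.30 = 9.91 V.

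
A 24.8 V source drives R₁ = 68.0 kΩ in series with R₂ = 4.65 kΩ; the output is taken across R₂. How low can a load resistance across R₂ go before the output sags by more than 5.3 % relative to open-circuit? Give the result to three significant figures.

R_L(min) ≈ 77.8 kΩ

Output resistance R_th = R₁‖R₂ = (68.0 × 4.65)/72.65 = 4.352 kΩ.
The fractional drop is R_th/(R_th + R_L); requiring this ≤ 0.0530 gives R_L ≥ R_th(1/0.0530 − 1) = 4.352 × 17.87 = 77.8 kΩ.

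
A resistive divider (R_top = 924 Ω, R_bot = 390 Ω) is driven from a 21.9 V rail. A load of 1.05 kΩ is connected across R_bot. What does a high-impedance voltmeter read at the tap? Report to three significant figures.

The load sits in parallel with R_bot: R_bot‖R_L = (390 × 1050) / (390 + 1050) = 284.4 Ω.
V_out = 21.9 × 284.4 / (924 + 284.4) = 21.9 × 284.4/1208 = 5.15 V.

V_out ≈ 5.15 V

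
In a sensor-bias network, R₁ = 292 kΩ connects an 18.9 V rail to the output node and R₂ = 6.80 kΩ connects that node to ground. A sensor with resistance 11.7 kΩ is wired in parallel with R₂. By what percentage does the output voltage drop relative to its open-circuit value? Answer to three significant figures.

36.2 %

Unloaded V = 18.9 × 6.80/298.8 = 0.4301 V.
Loaded: R₂‖R_L = 4.301 kΩ, giving V = 18.9 × 4.301/296.3 = 0.2743 V.
Drop = (0.4301 − 0.2743) / 0.4301 = 36.2 %.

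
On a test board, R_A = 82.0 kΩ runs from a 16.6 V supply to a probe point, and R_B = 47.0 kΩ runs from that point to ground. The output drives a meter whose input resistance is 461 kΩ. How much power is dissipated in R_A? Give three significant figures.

P ≈ 1.45 mW

Total resistance from the source is R_A + (R_B‖R_L) = 124.7 kΩ, so I = 16.6/124.7 kΩ = 0.1332 mA.
P = I²·R_A = (0.1332 mA)² × 82.0 kΩ = 1.45 mW.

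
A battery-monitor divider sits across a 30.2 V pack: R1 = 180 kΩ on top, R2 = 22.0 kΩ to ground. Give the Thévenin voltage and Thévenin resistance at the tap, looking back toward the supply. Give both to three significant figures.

V_th = 3.29 V, R_th = 19.6 kΩ

V_th is the open-circuit tap voltage: 30.2 × 22.0/(180 + 22.0) = 3.29 V.
With the supply zeroed, R1 and R2 appear in parallel from the tap: R_th = R1‖R2 = (180 × 22.0)/202.0 = 19.6 kΩ.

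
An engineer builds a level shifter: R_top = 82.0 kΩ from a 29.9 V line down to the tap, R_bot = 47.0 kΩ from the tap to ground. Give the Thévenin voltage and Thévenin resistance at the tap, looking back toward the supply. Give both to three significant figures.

V_th is the open-circuit tap voltage: 29.9 × 47.0/(82.0 + 47.0) = 10.9 V.
With the supply zeroed, R_top and R_bot appear in parallel from the tap: R_th = R_top‖R_bot = (82.0 × 47.0)/129.0 = 29.9 kΩ.

V_th = 10.9 V, R_th = 29.9 kΩ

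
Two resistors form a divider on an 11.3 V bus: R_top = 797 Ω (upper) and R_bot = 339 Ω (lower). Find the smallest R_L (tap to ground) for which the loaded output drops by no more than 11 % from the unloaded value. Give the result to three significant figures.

R_L(min) ≈ 1.92 kΩ

Output resistance R_th = R_top‖R_bot = (797 × 339)/1136 = 237.8 Ω.
The fractional drop is R_th/(R_th + R_L); requiring this ≤ 0.110 gives R_L ≥ R_th(1/0.110 − 1) = 237.8 × 8.091 = 1.92 kΩ.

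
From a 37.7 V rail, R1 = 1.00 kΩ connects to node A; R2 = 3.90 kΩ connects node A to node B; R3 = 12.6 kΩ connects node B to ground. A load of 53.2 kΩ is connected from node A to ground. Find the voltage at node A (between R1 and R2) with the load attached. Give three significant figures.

Below node A the series string R2+R3 = 16.50 kΩ sits in parallel with the 53.2 kΩ load: 12.59 kΩ.
V_A = 37.7 × 12.59/(1.00 + 12.59) = 34.9 V.

V ≈ 34.9 V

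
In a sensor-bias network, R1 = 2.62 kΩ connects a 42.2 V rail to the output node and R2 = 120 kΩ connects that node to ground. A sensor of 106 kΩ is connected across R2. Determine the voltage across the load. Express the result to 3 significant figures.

The load sits in parallel with R2: R2‖R_L = (120 × 106) / (120 + 106) = 56.28 kΩ.
V_out = 42.2 × 56.28 / (2.62 + 56.28) = 42.2 × 56.28/58.90 = 40.3 V.
(Unloaded it would have been 41.3 V.)

V_out ≈ 40.3 V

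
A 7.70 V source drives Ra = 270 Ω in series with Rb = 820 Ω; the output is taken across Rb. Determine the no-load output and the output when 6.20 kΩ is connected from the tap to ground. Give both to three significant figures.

Unloaded: 5.79 V; loaded: 5.61 V

Open-circuit: V = 7.70 × 820/(270 + 820) = 5.79 V.
With the load, Rb becomes Rb‖R_L = 724.2 Ω, so V = 7.70 × 724.2/994.2 = 5.61 V.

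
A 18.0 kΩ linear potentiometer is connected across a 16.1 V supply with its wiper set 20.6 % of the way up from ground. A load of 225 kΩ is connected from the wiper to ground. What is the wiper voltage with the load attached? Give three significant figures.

The wiper splits the pot into (1−α)R = 14.29 kΩ above and αR = 3.708 kΩ below.
Lower section ‖ load = 3.648 kΩ.
V_wiper = 16.1 × 3.648/(14.29 + 3.648) = 3.27 V.

V ≈ 3.27 V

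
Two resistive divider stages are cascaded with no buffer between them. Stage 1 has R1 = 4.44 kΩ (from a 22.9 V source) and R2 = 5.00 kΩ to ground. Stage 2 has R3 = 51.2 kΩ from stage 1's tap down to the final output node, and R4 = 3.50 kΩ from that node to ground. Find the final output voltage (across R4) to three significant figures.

Stage 2 presents R3+R4 = 54.70 kΩ as a load on stage 1's tap.
Stage 1's lower leg becomes R2‖(R3+R4) = 4.581 kΩ, so V_mid = 22.9 × 4.581/9.021 = 11.63 V.
Stage 2 is itself unloaded: V_out = V_mid × R4/(R3+R4) = 11.63 × 3.50/54.70 = 0.744 V.

V_out ≈ 0.744 V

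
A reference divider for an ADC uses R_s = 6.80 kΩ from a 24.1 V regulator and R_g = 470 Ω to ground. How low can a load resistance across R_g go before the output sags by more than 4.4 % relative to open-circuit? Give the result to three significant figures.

R_L(min) ≈ 9.55 kΩ

Output resistance R_th = R_s‖R_g = (6800 × 470)/7270 = 439.6 Ω.
The fractional drop is R_th/(R_th + R_L); requiring this ≤ 0.0440 gives R_L ≥ R_th(1/0.0440 − 1) = 439.6 × 21.73 = 9.55 kΩ.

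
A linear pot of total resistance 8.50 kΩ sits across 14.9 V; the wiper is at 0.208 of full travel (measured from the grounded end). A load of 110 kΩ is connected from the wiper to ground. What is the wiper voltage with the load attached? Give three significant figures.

V ≈ 3.06 V

The wiper splits the pot into (1−α)R = 6.732 kΩ above and αR = 1.768 kΩ below.
Lower section ‖ load = 1.740 kΩ.
V_wiper = 14.9 × 1.740/(6.732 + 1.740) = 3.06 V.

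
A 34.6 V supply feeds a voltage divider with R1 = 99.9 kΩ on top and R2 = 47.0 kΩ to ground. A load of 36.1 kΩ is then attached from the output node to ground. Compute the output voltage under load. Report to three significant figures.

The load sits in parallel with R2: R2‖R_L = (47.0 × 36.1) / (47.0 + 36.1) = 20.42 kΩ.
V_out = 34.6 × 20.42 / (99.9 + 20.42) = 34.6 × 20.42/120.3 = 5.87 V.
(Unloaded it would have been 11.1 V.)

V_out ≈ 5.87 V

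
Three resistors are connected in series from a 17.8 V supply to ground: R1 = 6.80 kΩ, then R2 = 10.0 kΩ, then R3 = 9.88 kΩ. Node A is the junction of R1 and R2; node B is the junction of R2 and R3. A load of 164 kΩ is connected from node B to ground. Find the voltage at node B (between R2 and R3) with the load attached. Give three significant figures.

V ≈ 6.35 V

At node B, R3 is in parallel with the load: R3‖R_L = 9.319 kΩ.
Below node A the resistance is R2 + (R3‖R_L) = 19.32 kΩ, so V_A = 17.8 × 19.32/26.12 = 13.17 V.
Then V_B = V_A × (R3‖R_L)/(R2 + R3‖R_L) = 13.17 × 9.319/19.32 = 6.35 V.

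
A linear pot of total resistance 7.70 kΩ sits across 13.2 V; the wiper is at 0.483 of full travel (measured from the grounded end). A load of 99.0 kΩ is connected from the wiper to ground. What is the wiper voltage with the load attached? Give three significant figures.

V ≈ 6.25 V

The wiper splits the pot into (1−α)R = 3.981 kΩ above and αR = 3.719 kΩ below.
Lower section ‖ load = 3.584 kΩ.
V_wiper = 13.2 × 3.584/(3.981 + 3.584) = 6.25 V.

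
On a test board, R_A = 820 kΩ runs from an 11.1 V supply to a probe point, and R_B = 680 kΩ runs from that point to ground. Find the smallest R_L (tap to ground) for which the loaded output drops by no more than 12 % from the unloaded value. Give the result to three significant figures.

Output resistance R_th = R_A‖R_B = (820 × 680)/1500 = 371.7 kΩ.
The fractional drop is R_th/(R_th + R_L); requiring this ≤ 0.120 gives R_L ≥ R_th(1/0.120 − 1) = 371.7 × 7.333 = 2.73 MΩ.

R_L(min) ≈ 2.73 MΩ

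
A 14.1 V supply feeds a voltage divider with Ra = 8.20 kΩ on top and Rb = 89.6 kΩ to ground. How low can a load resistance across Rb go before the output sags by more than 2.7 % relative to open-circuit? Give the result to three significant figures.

R_L(min) ≈ 271 kΩ

Output resistance R_th = Ra‖Rb = (8.20 × 89.6)/97.80 = 7.512 kΩ.
The fractional drop is R_th/(R_th + R_L); requiring this ≤ 0.0270 gives R_L ≥ R_th(1/0.0270 − 1) = 7.512 × 36.04 = 271 kΩ.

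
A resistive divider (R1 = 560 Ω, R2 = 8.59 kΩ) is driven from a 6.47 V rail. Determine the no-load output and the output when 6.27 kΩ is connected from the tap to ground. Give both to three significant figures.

Unloaded: 6.07 V; loaded: 5.60 V

Open-circuit: V = 6.47 × 8590/(560 + 8590) = 6.07 V.
With the load, R2 becomes R2‖R_L = 3624 Ω, so V = 6.47 × 3624/4184 = 5.60 V.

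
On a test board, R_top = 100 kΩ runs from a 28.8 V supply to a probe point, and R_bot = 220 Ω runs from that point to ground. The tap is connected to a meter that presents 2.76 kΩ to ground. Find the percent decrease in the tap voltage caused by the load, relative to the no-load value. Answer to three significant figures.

7.37 %

The divider's output (Thévenin) resistance is R_top‖R_bot = 219.5 Ω.
Fractional drop under load = R_th/(R_th + R_L) = 219.5 / (219.5 + 2760) = 0.07368.
So the output falls by 7.37 %.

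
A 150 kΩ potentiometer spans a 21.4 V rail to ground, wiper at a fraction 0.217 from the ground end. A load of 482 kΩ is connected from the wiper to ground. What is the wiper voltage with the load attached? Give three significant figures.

The wiper splits the pot into (1−α)R = 117.5 kΩ above and αR = 32.55 kΩ below.
Lower section ‖ load = 30.49 kΩ.
V_wiper = 21.4 × 30.49/(117.5 + 30.49) = 4.41 V.

V ≈ 4.41 V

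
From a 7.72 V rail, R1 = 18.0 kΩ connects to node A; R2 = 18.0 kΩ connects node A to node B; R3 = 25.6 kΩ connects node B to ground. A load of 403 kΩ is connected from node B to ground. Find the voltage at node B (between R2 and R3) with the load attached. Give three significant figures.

V ≈ 3.09 V

At node B, R3 is in parallel with the load: R3‖R_L = 24.07 kΩ.
Below node A the resistance is R2 + (R3‖R_L) = 42.07 kΩ, so V_A = 7.72 × 42.07/60.07 = 5.407 V.
Then V_B = V_A × (R3‖R_L)/(R2 + R3‖R_L) = 5.407 × 24.07/42.07 = 3.09 V.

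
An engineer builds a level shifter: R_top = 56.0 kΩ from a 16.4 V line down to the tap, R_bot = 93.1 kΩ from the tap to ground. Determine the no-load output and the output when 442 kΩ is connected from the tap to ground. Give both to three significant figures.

Unloaded: 10.2 V; loaded: 9.49 V

Open-circuit: V = 16.4 × 93.1/(56.0 + 93.1) = 10.2 V.
With the load, R_bot becomes R_bot‖R_L = 76.90 kΩ, so V = 16.4 × 76.90/132.9 = 9.49 V.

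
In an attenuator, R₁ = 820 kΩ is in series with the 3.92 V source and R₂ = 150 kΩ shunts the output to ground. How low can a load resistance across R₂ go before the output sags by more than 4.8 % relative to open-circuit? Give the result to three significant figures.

Output resistance R_th = R₁‖R₂ = (820 × 150)/970.0 = 126.8 kΩ.
The fractional drop is R_th/(R_th + R_L); requiring this ≤ 0.0480 gives R_L ≥ R_th(1/0.0480 − 1) = 126.8 × 19.83 = 2.51 MΩ.

R_L(min) ≈ 2.51 MΩ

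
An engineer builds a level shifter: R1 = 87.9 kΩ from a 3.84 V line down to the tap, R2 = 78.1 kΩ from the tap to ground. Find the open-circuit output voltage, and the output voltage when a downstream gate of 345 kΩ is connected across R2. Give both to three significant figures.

Open-circuit: V = 3.84 × 78.1/(87.9 + 78.1) = 1.81 V.
With the load, R2 becomes R2‖R_L = 63.68 kΩ, so V = 3.84 × 63.68/151.6 = 1.61 V.

Unloaded: 1.81 V; loaded: 1.61 V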